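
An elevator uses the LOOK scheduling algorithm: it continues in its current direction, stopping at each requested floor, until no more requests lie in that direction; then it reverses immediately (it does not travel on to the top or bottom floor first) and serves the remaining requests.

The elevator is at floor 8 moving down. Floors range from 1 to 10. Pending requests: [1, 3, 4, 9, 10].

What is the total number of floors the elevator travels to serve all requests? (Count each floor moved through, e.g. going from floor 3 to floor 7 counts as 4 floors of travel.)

Start at floor 8 moving down, LOOK stop order: [4, 3, 1, 9, 10]
  8 → 4: |4-8| = 4, total = 4
  4 → 3: |3-4| = 1, total = 5
  3 → 1: |1-3| = 2, total = 7
  1 → 9: |9-1| = 8, total = 15
  9 → 10: |10-9| = 1, total = 16

Answer: 16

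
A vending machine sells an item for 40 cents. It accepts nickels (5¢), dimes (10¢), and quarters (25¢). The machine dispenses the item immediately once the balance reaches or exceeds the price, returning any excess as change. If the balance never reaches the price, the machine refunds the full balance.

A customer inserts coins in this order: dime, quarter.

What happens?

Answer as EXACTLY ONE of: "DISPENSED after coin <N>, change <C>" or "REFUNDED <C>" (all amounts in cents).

Answer: REFUNDED 35

Derivation:
Price: 40¢
Coin 1 (dime, 10¢): balance = 10¢
Coin 2 (quarter, 25¢): balance = 35¢
All coins inserted, balance 35¢ < price 40¢ → REFUND 35¢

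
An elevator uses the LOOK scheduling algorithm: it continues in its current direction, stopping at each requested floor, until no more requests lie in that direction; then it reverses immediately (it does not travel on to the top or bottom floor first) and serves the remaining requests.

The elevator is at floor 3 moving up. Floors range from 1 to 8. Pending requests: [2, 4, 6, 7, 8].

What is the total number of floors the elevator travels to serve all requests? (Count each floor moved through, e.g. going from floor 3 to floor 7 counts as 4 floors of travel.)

Start at floor 3 moving up, LOOK stop order: [4, 6, 7, 8, 2]
  3 → 4: |4-3| = 1, total = 1
  4 → 6: |6-4| = 2, total = 3
  6 → 7: |7-6| = 1, total = 4
  7 → 8: |8-7| = 1, total = 5
  8 → 2: |2-8| = 6, total = 11

Answer: 11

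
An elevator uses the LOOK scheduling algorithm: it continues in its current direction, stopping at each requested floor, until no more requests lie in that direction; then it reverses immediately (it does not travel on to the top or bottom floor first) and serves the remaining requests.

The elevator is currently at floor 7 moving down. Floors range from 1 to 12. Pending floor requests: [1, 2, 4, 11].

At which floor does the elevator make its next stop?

Answer: 4

Derivation:
Current floor: 7, direction: down
Requests above: [11]
Requests below: [1, 2, 4]
Moving down and requests lie below → nearest below is max([1, 2, 4]) = 4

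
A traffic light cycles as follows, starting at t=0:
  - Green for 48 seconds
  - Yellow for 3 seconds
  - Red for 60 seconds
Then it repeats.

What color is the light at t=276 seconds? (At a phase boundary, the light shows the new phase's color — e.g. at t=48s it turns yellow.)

Cycle length = 48 + 3 + 60 = 111s
t = 276, phase_t = 276 mod 111 = 54
54 >= 51 → RED

Answer: red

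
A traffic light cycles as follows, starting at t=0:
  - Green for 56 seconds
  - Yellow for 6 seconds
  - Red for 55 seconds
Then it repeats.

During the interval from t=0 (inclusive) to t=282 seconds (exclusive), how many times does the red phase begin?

Cycle = 56+6+55 = 117s
red phase starts at t = k*117 + 62 for k=0,1,2,...
Need k*117+62 < 282 → k < 1.880
k ∈ {0, ..., 1} → 2 starts

Answer: 2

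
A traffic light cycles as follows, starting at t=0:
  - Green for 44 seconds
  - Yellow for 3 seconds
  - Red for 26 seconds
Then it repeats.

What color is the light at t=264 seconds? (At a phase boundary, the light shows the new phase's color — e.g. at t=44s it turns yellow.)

Cycle length = 44 + 3 + 26 = 73s
t = 264, phase_t = 264 mod 73 = 45
44 <= 45 < 47 (yellow end) → YELLOW

Answer: yellow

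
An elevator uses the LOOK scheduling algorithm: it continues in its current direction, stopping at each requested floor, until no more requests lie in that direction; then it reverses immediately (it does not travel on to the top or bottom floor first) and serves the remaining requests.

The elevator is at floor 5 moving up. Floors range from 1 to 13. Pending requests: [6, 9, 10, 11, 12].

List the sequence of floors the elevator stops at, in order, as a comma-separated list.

Current: 5, moving UP
Serve above first (ascending): [6, 9, 10, 11, 12]
Then reverse, serve below (descending): []

Answer: 6, 9, 10, 11, 12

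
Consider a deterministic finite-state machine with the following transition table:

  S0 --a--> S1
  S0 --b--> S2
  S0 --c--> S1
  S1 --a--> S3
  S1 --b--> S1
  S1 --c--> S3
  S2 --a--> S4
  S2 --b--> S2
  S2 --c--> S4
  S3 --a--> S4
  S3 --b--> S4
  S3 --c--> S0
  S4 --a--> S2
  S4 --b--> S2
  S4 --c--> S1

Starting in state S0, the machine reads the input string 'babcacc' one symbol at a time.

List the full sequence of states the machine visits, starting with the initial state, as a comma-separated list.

Start: S0
  read 'b': S0 --b--> S2
  read 'a': S2 --a--> S4
  read 'b': S4 --b--> S2
  read 'c': S2 --c--> S4
  read 'a': S4 --a--> S2
  read 'c': S2 --c--> S4
  read 'c': S4 --c--> S1

Answer: S0, S2, S4, S2, S4, S2, S4, S1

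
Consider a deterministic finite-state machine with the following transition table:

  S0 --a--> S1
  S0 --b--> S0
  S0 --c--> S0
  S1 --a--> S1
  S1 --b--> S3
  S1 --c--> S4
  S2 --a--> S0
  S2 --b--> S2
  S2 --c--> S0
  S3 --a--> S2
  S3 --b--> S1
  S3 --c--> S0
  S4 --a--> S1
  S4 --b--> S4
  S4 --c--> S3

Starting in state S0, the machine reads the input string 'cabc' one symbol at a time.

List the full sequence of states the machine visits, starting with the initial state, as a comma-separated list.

Answer: S0, S0, S1, S3, S0

Derivation:
Start: S0
  read 'c': S0 --c--> S0
  read 'a': S0 --a--> S1
  read 'b': S1 --b--> S3
  read 'c': S3 --c--> S0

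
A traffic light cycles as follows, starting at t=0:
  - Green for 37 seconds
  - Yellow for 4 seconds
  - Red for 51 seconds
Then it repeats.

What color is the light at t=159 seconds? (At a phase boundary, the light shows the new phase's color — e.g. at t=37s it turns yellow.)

Answer: red

Derivation:
Cycle length = 37 + 4 + 51 = 92s
t = 159, phase_t = 159 mod 92 = 67
67 >= 41 → RED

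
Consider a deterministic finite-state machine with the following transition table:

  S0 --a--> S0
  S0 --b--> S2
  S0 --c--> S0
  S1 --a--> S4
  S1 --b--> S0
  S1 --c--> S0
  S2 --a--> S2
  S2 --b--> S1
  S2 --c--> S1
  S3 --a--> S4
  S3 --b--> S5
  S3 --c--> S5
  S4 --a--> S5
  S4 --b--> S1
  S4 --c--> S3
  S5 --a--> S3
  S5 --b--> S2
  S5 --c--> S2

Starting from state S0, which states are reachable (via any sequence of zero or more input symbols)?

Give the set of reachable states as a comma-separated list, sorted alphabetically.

BFS from S0:
  visit S0: S0--a-->S0 (seen), S0--b-->S2 (new), S0--c-->S0 (seen)
  visit S2: S2--a-->S2 (seen), S2--b-->S1 (new), S2--c-->S1 (seen)
  visit S1: S1--a-->S4 (new), S1--b-->S0 (seen), S1--c-->S0 (seen)
  visit S4: S4--a-->S5 (new), S4--b-->S1 (seen), S4--c-->S3 (new)
  visit S5: S5--a-->S3 (seen), S5--b-->S2 (seen), S5--c-->S2 (seen)
  visit S3: S3--a-->S4 (seen), S3--b-->S5 (seen), S3--c-->S5 (seen)

Answer: S0, S1, S2, S3, S4, S5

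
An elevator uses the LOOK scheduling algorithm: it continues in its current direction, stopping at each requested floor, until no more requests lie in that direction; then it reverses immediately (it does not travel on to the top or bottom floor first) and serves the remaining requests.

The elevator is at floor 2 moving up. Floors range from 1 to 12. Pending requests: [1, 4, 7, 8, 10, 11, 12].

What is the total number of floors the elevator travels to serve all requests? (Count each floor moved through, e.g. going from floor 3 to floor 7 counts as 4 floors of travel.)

Answer: 21

Derivation:
Start at floor 2 moving up, LOOK stop order: [4, 7, 8, 10, 11, 12, 1]
  2 → 4: |4-2| = 2, total = 2
  4 → 7: |7-4| = 3, total = 5
  7 → 8: |8-7| = 1, total = 6
  8 → 10: |10-8| = 2, total = 8
  10 → 11: |11-10| = 1, total = 9
  11 → 12: |12-11| = 1, total = 10
  12 → 1: |1-12| = 11, total = 21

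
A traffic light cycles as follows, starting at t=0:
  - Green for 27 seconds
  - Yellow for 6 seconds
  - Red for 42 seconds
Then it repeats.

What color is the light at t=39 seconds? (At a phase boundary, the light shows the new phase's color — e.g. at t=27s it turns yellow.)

Cycle length = 27 + 6 + 42 = 75s
t = 39, phase_t = 39 mod 75 = 39
39 >= 33 → RED

Answer: red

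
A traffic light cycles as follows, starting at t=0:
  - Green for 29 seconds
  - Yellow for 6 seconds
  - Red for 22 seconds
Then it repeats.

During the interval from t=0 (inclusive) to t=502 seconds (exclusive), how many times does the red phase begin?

Cycle = 29+6+22 = 57s
red phase starts at t = k*57 + 35 for k=0,1,2,...
Need k*57+35 < 502 → k < 8.193
k ∈ {0, ..., 8} → 9 starts

Answer: 9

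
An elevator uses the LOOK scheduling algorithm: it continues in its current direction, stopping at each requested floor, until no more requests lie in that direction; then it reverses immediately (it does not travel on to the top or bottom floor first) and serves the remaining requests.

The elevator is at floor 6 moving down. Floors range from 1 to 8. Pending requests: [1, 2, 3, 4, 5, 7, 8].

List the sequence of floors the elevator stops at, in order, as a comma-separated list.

Answer: 5, 4, 3, 2, 1, 7, 8

Derivation:
Current: 6, moving DOWN
Serve below first (descending): [5, 4, 3, 2, 1]
Then reverse, serve above (ascending): [7, 8]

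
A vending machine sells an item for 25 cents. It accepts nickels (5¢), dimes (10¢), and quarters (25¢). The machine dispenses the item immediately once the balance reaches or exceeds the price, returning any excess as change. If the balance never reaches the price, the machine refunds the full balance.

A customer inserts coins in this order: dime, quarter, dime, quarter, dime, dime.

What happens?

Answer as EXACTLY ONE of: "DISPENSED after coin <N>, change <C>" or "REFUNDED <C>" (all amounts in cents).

Answer: DISPENSED after coin 2, change 10

Derivation:
Price: 25¢
Coin 1 (dime, 10¢): balance = 10¢
Coin 2 (quarter, 25¢): balance = 35¢
  → balance >= price → DISPENSE, change = 35 - 25 = 10¢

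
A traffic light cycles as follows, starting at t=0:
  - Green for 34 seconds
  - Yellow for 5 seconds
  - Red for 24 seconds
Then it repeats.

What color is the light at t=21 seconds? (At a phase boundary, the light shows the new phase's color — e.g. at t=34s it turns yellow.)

Answer: green

Derivation:
Cycle length = 34 + 5 + 24 = 63s
t = 21, phase_t = 21 mod 63 = 21
21 < 34 (green end) → GREEN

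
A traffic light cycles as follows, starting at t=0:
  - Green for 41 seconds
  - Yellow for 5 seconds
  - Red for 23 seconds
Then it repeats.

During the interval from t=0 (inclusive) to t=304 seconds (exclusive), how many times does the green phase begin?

Cycle = 41+5+23 = 69s
green phase starts at t = k*69 + 0 for k=0,1,2,...
Need k*69+0 < 304 → k < 4.406
k ∈ {0, ..., 4} → 5 starts

Answer: 5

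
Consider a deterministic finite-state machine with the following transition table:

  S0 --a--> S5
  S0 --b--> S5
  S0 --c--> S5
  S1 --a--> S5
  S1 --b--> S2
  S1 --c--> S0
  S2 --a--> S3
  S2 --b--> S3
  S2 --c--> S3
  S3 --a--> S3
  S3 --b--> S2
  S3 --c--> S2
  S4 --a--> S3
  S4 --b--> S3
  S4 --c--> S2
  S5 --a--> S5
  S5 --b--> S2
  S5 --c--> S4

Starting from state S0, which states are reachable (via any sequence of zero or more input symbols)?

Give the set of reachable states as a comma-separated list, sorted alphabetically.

Answer: S0, S2, S3, S4, S5

Derivation:
BFS from S0:
  visit S0: S0--a-->S5 (new), S0--b-->S5 (seen), S0--c-->S5 (seen)
  visit S5: S5--a-->S5 (seen), S5--b-->S2 (new), S5--c-->S4 (new)
  visit S2: S2--a-->S3 (new), S2--b-->S3 (seen), S2--c-->S3 (seen)
  visit S4: S4--a-->S3 (seen), S4--b-->S3 (seen), S4--c-->S2 (seen)
  visit S3: S3--a-->S3 (seen), S3--b-->S2 (seen), S3--c-->S2 (seen)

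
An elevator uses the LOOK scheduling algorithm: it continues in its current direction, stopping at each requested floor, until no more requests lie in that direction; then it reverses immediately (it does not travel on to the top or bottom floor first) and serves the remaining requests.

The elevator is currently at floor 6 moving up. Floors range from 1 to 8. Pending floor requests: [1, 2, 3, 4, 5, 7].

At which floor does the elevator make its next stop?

Answer: 7

Derivation:
Current floor: 6, direction: up
Requests above: [7]
Requests below: [1, 2, 3, 4, 5]
Moving up and requests lie above → nearest above is min([7]) = 7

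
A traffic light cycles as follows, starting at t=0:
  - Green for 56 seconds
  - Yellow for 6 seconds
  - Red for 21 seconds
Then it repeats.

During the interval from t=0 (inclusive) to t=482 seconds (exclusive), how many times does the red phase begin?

Answer: 6

Derivation:
Cycle = 56+6+21 = 83s
red phase starts at t = k*83 + 62 for k=0,1,2,...
Need k*83+62 < 482 → k < 5.060
k ∈ {0, ..., 5} → 6 starts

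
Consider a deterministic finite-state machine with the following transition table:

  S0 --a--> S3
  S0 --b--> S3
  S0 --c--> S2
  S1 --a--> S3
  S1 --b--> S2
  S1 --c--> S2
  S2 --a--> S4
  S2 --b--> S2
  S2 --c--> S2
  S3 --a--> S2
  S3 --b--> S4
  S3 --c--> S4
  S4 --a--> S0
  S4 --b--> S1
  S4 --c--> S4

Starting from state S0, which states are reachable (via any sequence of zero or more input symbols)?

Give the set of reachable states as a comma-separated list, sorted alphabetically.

Answer: S0, S1, S2, S3, S4

Derivation:
BFS from S0:
  visit S0: S0--a-->S3 (new), S0--b-->S3 (seen), S0--c-->S2 (new)
  visit S3: S3--a-->S2 (seen), S3--b-->S4 (new), S3--c-->S4 (seen)
  visit S2: S2--a-->S4 (seen), S2--b-->S2 (seen), S2--c-->S2 (seen)
  visit S4: S4--a-->S0 (seen), S4--b-->S1 (new), S4--c-->S4 (seen)
  visit S1: S1--a-->S3 (seen), S1--b-->S2 (seen), S1--c-->S2 (seen)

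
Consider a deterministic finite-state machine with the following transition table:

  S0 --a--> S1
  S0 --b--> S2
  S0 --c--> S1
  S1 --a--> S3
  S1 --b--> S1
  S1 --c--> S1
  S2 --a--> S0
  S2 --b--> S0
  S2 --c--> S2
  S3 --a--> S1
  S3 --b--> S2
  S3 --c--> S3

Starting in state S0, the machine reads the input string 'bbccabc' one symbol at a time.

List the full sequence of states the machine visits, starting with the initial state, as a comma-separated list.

Start: S0
  read 'b': S0 --b--> S2
  read 'b': S2 --b--> S0
  read 'c': S0 --c--> S1
  read 'c': S1 --c--> S1
  read 'a': S1 --a--> S3
  read 'b': S3 --b--> S2
  read 'c': S2 --c--> S2

Answer: S0, S2, S0, S1, S1, S3, S2, S2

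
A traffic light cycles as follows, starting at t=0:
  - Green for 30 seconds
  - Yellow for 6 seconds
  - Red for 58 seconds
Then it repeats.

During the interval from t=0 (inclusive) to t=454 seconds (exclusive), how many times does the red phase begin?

Answer: 5

Derivation:
Cycle = 30+6+58 = 94s
red phase starts at t = k*94 + 36 for k=0,1,2,...
Need k*94+36 < 454 → k < 4.447
k ∈ {0, ..., 4} → 5 starts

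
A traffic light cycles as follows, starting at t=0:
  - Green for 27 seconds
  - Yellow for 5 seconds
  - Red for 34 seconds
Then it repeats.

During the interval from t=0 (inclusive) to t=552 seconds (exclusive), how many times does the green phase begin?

Answer: 9

Derivation:
Cycle = 27+5+34 = 66s
green phase starts at t = k*66 + 0 for k=0,1,2,...
Need k*66+0 < 552 → k < 8.364
k ∈ {0, ..., 8} → 9 starts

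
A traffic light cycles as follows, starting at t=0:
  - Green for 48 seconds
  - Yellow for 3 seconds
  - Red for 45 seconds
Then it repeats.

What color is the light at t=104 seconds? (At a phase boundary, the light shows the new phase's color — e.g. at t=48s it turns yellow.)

Answer: green

Derivation:
Cycle length = 48 + 3 + 45 = 96s
t = 104, phase_t = 104 mod 96 = 8
8 < 48 (green end) → GREEN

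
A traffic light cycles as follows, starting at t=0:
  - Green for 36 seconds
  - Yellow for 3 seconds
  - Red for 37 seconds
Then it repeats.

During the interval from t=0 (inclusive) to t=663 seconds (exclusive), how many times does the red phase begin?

Cycle = 36+3+37 = 76s
red phase starts at t = k*76 + 39 for k=0,1,2,...
Need k*76+39 < 663 → k < 8.211
k ∈ {0, ..., 8} → 9 starts

Answer: 9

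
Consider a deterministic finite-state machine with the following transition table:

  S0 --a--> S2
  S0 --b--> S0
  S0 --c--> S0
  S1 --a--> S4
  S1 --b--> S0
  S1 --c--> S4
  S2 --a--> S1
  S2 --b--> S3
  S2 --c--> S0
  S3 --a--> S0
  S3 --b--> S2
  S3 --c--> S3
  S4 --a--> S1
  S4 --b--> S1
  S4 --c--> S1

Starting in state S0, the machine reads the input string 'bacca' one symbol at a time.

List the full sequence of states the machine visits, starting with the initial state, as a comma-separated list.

Start: S0
  read 'b': S0 --b--> S0
  read 'a': S0 --a--> S2
  read 'c': S2 --c--> S0
  read 'c': S0 --c--> S0
  read 'a': S0 --a--> S2

Answer: S0, S0, S2, S0, S0, S2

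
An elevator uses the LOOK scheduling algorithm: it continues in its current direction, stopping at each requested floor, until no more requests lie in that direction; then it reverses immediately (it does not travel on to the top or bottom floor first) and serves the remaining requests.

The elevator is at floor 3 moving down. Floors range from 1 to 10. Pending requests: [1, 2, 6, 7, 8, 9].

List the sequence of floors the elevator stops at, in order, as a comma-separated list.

Answer: 2, 1, 6, 7, 8, 9

Derivation:
Current: 3, moving DOWN
Serve below first (descending): [2, 1]
Then reverse, serve above (ascending): [6, 7, 8, 9]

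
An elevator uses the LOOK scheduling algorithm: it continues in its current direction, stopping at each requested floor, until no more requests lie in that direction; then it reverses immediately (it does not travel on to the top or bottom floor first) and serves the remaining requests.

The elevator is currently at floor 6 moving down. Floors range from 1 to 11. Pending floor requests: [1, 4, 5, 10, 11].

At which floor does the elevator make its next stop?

Answer: 5

Derivation:
Current floor: 6, direction: down
Requests above: [10, 11]
Requests below: [1, 4, 5]
Moving down and requests lie below → nearest below is max([1, 4, 5]) = 5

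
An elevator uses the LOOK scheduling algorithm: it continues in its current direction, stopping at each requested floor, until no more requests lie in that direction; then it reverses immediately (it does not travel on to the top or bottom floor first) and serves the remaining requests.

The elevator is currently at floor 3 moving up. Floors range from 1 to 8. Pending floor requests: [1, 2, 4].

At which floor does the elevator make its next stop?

Current floor: 3, direction: up
Requests above: [4]
Requests below: [1, 2]
Moving up and requests lie above → nearest above is min([4]) = 4

Answer: 4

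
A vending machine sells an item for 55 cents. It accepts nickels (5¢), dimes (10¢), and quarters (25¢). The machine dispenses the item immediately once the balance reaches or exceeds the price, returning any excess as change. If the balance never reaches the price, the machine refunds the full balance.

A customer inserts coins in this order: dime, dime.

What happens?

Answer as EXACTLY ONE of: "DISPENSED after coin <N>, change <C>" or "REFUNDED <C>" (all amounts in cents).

Answer: REFUNDED 20

Derivation:
Price: 55¢
Coin 1 (dime, 10¢): balance = 10¢
Coin 2 (dime, 10¢): balance = 20¢
All coins inserted, balance 20¢ < price 55¢ → REFUND 20¢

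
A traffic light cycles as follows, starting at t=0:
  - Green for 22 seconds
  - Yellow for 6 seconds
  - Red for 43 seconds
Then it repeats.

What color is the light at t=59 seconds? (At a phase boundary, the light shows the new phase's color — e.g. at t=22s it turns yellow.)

Answer: red

Derivation:
Cycle length = 22 + 6 + 43 = 71s
t = 59, phase_t = 59 mod 71 = 59
59 >= 28 → RED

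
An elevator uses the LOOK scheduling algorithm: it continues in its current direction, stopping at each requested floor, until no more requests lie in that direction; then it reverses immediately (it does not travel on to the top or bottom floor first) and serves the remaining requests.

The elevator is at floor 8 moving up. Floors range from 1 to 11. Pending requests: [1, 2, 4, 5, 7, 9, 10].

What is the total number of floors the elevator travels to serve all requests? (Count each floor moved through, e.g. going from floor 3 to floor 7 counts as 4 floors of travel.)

Answer: 11

Derivation:
Start at floor 8 moving up, LOOK stop order: [9, 10, 7, 5, 4, 2, 1]
  8 → 9: |9-8| = 1, total = 1
  9 → 10: |10-9| = 1, total = 2
  10 → 7: |7-10| = 3, total = 5
  7 → 5: |5-7| = 2, total = 7
  5 → 4: |4-5| = 1, total = 8
  4 → 2: |2-4| = 2, total = 10
  2 → 1: |1-2| = 1, total = 11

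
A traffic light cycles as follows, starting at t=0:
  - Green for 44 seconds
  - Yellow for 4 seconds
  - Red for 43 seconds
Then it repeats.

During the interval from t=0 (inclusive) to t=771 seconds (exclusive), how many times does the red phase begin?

Answer: 8

Derivation:
Cycle = 44+4+43 = 91s
red phase starts at t = k*91 + 48 for k=0,1,2,...
Need k*91+48 < 771 → k < 7.945
k ∈ {0, ..., 7} → 8 starts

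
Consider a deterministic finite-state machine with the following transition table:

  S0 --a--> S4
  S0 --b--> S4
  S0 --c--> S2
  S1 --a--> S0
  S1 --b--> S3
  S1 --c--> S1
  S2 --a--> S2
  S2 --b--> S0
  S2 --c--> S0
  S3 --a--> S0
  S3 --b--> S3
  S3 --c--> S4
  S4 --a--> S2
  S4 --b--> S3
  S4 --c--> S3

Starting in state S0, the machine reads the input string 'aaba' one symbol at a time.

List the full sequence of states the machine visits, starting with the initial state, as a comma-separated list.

Answer: S0, S4, S2, S0, S4

Derivation:
Start: S0
  read 'a': S0 --a--> S4
  read 'a': S4 --a--> S2
  read 'b': S2 --b--> S0
  read 'a': S0 --a--> S4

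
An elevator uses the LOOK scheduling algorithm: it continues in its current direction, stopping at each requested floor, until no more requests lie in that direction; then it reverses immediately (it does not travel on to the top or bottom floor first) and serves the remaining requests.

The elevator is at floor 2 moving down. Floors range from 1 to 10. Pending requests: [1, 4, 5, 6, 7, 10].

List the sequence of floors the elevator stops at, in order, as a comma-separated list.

Current: 2, moving DOWN
Serve below first (descending): [1]
Then reverse, serve above (ascending): [4, 5, 6, 7, 10]

Answer: 1, 4, 5, 6, 7, 10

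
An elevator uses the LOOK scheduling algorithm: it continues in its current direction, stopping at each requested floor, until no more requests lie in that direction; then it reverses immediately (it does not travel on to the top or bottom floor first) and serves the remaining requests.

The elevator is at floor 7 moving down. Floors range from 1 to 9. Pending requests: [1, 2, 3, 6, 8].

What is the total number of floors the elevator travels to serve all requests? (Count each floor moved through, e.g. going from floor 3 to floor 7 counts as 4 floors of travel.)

Start at floor 7 moving down, LOOK stop order: [6, 3, 2, 1, 8]
  7 → 6: |6-7| = 1, total = 1
  6 → 3: |3-6| = 3, total = 4
  3 → 2: |2-3| = 1, total = 5
  2 → 1: |1-2| = 1, total = 6
  1 → 8: |8-1| = 7, total = 13

Answer: 13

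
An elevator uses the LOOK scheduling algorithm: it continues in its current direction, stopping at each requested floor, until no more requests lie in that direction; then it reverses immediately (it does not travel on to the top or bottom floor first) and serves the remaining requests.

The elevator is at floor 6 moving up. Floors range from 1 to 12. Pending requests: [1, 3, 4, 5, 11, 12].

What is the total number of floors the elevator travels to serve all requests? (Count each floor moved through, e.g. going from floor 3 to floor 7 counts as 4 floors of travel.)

Answer: 17

Derivation:
Start at floor 6 moving up, LOOK stop order: [11, 12, 5, 4, 3, 1]
  6 → 11: |11-6| = 5, total = 5
  11 → 12: |12-11| = 1, total = 6
  12 → 5: |5-12| = 7, total = 13
  5 → 4: |4-5| = 1, total = 14
  4 → 3: |3-4| = 1, total = 15
  3 → 1: |1-3| = 2, total = 17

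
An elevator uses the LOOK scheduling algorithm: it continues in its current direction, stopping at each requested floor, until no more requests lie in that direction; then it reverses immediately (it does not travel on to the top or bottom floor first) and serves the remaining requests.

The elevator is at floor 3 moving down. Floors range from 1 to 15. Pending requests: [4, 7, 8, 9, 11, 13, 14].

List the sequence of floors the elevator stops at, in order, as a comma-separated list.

Current: 3, moving DOWN
Serve below first (descending): []
Then reverse, serve above (ascending): [4, 7, 8, 9, 11, 13, 14]

Answer: 4, 7, 8, 9, 11, 13, 14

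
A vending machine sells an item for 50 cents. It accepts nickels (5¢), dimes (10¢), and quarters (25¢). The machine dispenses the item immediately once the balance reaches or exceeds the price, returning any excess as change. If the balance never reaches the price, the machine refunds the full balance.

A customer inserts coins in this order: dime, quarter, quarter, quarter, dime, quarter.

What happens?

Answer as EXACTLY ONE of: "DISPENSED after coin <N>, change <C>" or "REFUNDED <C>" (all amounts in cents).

Answer: DISPENSED after coin 3, change 10

Derivation:
Price: 50¢
Coin 1 (dime, 10¢): balance = 10¢
Coin 2 (quarter, 25¢): balance = 35¢
Coin 3 (quarter, 25¢): balance = 60¢
  → balance >= price → DISPENSE, change = 60 - 50 = 10¢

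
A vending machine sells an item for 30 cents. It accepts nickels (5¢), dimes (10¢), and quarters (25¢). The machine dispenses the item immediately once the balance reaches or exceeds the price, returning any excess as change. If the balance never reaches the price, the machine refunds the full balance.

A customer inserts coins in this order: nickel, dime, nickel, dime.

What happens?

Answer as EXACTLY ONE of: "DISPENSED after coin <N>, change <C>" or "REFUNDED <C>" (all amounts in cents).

Price: 30¢
Coin 1 (nickel, 5¢): balance = 5¢
Coin 2 (dime, 10¢): balance = 15¢
Coin 3 (nickel, 5¢): balance = 20¢
Coin 4 (dime, 10¢): balance = 30¢
  → balance >= price → DISPENSE, change = 30 - 30 = 0¢

Answer: DISPENSED after coin 4, change 0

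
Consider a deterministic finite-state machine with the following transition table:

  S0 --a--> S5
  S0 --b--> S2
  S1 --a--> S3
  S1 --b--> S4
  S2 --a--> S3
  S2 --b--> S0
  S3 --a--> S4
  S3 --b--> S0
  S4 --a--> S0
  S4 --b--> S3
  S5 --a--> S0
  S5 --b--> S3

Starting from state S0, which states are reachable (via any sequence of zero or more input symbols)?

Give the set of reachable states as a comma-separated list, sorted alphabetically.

Answer: S0, S2, S3, S4, S5

Derivation:
BFS from S0:
  visit S0: S0--a-->S5 (new), S0--b-->S2 (new)
  visit S5: S5--a-->S0 (seen), S5--b-->S3 (new)
  visit S2: S2--a-->S3 (seen), S2--b-->S0 (seen)
  visit S3: S3--a-->S4 (new), S3--b-->S0 (seen)
  visit S4: S4--a-->S0 (seen), S4--b-->S3 (seen)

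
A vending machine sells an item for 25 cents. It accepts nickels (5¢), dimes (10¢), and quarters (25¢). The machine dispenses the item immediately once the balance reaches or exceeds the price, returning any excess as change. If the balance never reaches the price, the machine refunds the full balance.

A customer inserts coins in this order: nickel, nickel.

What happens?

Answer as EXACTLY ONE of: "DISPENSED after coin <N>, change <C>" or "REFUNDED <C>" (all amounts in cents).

Answer: REFUNDED 10

Derivation:
Price: 25¢
Coin 1 (nickel, 5¢): balance = 5¢
Coin 2 (nickel, 5¢): balance = 10¢
All coins inserted, balance 10¢ < price 25¢ → REFUND 10¢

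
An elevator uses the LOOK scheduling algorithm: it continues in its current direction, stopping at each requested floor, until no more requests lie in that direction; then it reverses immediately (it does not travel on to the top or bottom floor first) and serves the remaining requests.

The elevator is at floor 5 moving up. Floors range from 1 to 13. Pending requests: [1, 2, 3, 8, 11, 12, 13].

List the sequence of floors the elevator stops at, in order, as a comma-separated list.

Answer: 8, 11, 12, 13, 3, 2, 1

Derivation:
Current: 5, moving UP
Serve above first (ascending): [8, 11, 12, 13]
Then reverse, serve below (descending): [3, 2, 1]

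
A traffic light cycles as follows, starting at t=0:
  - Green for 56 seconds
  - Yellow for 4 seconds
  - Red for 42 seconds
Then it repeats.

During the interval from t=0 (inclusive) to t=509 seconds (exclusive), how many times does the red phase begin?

Answer: 5

Derivation:
Cycle = 56+4+42 = 102s
red phase starts at t = k*102 + 60 for k=0,1,2,...
Need k*102+60 < 509 → k < 4.402
k ∈ {0, ..., 4} → 5 starts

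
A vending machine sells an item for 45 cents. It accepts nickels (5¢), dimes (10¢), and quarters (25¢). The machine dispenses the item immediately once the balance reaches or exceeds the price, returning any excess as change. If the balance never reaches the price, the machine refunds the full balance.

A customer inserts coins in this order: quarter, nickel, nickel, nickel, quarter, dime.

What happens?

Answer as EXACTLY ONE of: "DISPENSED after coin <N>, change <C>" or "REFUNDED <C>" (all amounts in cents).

Answer: DISPENSED after coin 5, change 20

Derivation:
Price: 45¢
Coin 1 (quarter, 25¢): balance = 25¢
Coin 2 (nickel, 5¢): balance = 30¢
Coin 3 (nickel, 5¢): balance = 35¢
Coin 4 (nickel, 5¢): balance = 40¢
Coin 5 (quarter, 25¢): balance = 65¢
  → balance >= price → DISPENSE, change = 65 - 45 = 20¢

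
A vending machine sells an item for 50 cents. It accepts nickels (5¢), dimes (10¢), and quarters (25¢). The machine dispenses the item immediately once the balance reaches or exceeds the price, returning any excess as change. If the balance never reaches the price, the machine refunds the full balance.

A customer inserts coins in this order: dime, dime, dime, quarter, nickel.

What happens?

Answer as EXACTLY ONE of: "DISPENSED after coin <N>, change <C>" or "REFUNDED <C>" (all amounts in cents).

Answer: DISPENSED after coin 4, change 5

Derivation:
Price: 50¢
Coin 1 (dime, 10¢): balance = 10¢
Coin 2 (dime, 10¢): balance = 20¢
Coin 3 (dime, 10¢): balance = 30¢
Coin 4 (quarter, 25¢): balance = 55¢
  → balance >= price → DISPENSE, change = 55 - 50 = 5¢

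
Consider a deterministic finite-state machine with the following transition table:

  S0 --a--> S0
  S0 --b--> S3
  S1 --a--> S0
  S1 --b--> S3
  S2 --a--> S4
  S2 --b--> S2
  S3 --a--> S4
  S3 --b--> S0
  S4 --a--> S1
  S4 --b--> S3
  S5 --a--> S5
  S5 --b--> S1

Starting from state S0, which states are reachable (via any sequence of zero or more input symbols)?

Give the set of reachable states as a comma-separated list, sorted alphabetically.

BFS from S0:
  visit S0: S0--a-->S0 (seen), S0--b-->S3 (new)
  visit S3: S3--a-->S4 (new), S3--b-->S0 (seen)
  visit S4: S4--a-->S1 (new), S4--b-->S3 (seen)
  visit S1: S1--a-->S0 (seen), S1--b-->S3 (seen)

Answer: S0, S1, S3, S4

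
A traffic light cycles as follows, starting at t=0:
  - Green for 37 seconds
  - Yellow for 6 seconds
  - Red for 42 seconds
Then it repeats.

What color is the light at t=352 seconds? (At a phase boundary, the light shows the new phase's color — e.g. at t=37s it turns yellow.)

Cycle length = 37 + 6 + 42 = 85s
t = 352, phase_t = 352 mod 85 = 12
12 < 37 (green end) → GREEN

Answer: green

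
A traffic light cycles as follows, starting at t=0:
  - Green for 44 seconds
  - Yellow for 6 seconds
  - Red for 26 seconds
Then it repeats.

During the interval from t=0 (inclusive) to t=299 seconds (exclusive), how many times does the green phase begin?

Cycle = 44+6+26 = 76s
green phase starts at t = k*76 + 0 for k=0,1,2,...
Need k*76+0 < 299 → k < 3.934
k ∈ {0, ..., 3} → 4 starts

Answer: 4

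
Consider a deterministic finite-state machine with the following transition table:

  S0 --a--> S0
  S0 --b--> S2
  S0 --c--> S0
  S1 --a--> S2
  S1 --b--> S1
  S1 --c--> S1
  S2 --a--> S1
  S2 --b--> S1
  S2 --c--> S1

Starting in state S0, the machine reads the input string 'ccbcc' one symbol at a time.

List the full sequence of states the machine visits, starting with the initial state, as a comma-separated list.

Answer: S0, S0, S0, S2, S1, S1

Derivation:
Start: S0
  read 'c': S0 --c--> S0
  read 'c': S0 --c--> S0
  read 'b': S0 --b--> S2
  read 'c': S2 --c--> S1
  read 'c': S1 --c--> S1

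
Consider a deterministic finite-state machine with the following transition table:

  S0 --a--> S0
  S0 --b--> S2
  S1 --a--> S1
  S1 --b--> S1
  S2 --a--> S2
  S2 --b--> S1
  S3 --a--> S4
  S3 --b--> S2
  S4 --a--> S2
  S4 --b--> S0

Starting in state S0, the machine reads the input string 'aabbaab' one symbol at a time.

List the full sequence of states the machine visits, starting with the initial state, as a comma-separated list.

Answer: S0, S0, S0, S2, S1, S1, S1, S1

Derivation:
Start: S0
  read 'a': S0 --a--> S0
  read 'a': S0 --a--> S0
  read 'b': S0 --b--> S2
  read 'b': S2 --b--> S1
  read 'a': S1 --a--> S1
  read 'a': S1 --a--> S1
  read 'b': S1 --b--> S1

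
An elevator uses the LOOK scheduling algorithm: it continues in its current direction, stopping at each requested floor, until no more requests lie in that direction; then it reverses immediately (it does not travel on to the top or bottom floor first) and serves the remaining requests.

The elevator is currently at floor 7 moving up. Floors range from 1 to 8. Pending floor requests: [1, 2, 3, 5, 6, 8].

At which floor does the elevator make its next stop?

Current floor: 7, direction: up
Requests above: [8]
Requests below: [1, 2, 3, 5, 6]
Moving up and requests lie above → nearest above is min([8]) = 8

Answer: 8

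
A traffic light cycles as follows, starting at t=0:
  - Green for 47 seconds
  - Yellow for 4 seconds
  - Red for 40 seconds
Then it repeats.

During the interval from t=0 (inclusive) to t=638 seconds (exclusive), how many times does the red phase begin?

Cycle = 47+4+40 = 91s
red phase starts at t = k*91 + 51 for k=0,1,2,...
Need k*91+51 < 638 → k < 6.451
k ∈ {0, ..., 6} → 7 starts

Answer: 7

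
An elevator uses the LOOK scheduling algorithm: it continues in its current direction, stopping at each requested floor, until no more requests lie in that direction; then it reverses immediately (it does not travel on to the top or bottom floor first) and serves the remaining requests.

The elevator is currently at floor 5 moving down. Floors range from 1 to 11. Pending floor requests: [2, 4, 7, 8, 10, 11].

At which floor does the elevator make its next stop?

Current floor: 5, direction: down
Requests above: [7, 8, 10, 11]
Requests below: [2, 4]
Moving down and requests lie below → nearest below is max([2, 4]) = 4

Answer: 4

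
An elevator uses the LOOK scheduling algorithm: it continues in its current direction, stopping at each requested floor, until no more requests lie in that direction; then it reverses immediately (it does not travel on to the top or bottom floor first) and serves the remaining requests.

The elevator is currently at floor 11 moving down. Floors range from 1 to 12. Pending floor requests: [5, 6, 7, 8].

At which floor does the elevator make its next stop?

Current floor: 11, direction: down
Requests above: []
Requests below: [5, 6, 7, 8]
Moving down and requests lie below → nearest below is max([5, 6, 7, 8]) = 8

Answer: 8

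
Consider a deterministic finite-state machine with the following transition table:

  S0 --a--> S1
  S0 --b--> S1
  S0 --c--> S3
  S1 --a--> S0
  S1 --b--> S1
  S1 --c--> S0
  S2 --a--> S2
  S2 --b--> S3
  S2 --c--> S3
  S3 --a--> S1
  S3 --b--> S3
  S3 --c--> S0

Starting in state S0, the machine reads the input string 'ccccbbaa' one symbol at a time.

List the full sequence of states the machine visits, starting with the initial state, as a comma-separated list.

Start: S0
  read 'c': S0 --c--> S3
  read 'c': S3 --c--> S0
  read 'c': S0 --c--> S3
  read 'c': S3 --c--> S0
  read 'b': S0 --b--> S1
  read 'b': S1 --b--> S1
  read 'a': S1 --a--> S0
  read 'a': S0 --a--> S1

Answer: S0, S3, S0, S3, S0, S1, S1, S0, S1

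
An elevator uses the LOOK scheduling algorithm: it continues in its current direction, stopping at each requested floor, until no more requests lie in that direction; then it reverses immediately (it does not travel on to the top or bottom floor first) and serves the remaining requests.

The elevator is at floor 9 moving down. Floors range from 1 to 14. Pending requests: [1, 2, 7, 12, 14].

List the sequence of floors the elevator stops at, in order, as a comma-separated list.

Current: 9, moving DOWN
Serve below first (descending): [7, 2, 1]
Then reverse, serve above (ascending): [12, 14]

Answer: 7, 2, 1, 12, 14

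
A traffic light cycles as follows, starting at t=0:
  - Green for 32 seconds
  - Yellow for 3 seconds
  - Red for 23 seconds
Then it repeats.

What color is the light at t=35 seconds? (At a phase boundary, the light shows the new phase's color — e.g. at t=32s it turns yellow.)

Answer: red

Derivation:
Cycle length = 32 + 3 + 23 = 58s
t = 35, phase_t = 35 mod 58 = 35
35 >= 35 → RED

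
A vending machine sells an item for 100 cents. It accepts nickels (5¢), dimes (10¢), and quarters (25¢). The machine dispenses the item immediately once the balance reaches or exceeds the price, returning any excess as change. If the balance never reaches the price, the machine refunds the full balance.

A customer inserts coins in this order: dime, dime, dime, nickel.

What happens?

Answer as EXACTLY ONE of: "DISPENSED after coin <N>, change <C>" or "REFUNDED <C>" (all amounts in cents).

Answer: REFUNDED 35

Derivation:
Price: 100¢
Coin 1 (dime, 10¢): balance = 10¢
Coin 2 (dime, 10¢): balance = 20¢
Coin 3 (dime, 10¢): balance = 30¢
Coin 4 (nickel, 5¢): balance = 35¢
All coins inserted, balance 35¢ < price 100¢ → REFUND 35¢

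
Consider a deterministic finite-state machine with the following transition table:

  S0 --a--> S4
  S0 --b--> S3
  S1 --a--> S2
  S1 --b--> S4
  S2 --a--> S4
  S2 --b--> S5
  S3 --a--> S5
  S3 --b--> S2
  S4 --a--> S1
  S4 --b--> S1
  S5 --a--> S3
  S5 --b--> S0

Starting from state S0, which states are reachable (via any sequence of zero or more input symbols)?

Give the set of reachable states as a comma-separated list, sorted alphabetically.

BFS from S0:
  visit S0: S0--a-->S4 (new), S0--b-->S3 (new)
  visit S4: S4--a-->S1 (new), S4--b-->S1 (seen)
  visit S3: S3--a-->S5 (new), S3--b-->S2 (new)
  visit S1: S1--a-->S2 (seen), S1--b-->S4 (seen)
  visit S5: S5--a-->S3 (seen), S5--b-->S0 (seen)
  visit S2: S2--a-->S4 (seen), S2--b-->S5 (seen)

Answer: S0, S1, S2, S3, S4, S5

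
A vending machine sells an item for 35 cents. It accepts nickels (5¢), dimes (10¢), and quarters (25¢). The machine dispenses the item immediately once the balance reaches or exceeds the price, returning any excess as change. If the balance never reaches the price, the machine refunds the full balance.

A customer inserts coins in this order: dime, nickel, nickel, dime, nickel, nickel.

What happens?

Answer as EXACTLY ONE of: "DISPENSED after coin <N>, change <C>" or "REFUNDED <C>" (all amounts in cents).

Answer: DISPENSED after coin 5, change 0

Derivation:
Price: 35¢
Coin 1 (dime, 10¢): balance = 10¢
Coin 2 (nickel, 5¢): balance = 15¢
Coin 3 (nickel, 5¢): balance = 20¢
Coin 4 (dime, 10¢): balance = 30¢
Coin 5 (nickel, 5¢): balance = 35¢
  → balance >= price → DISPENSE, change = 35 - 35 = 0¢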